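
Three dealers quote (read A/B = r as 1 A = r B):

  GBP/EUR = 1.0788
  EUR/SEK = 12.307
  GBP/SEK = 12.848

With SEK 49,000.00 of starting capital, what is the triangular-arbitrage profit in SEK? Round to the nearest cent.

Profitable loop is SEK → GBP → EUR → SEK:
SEK 49,000.00 ÷ 12.848 = GBP 3,813.82
GBP 3,813.82 × 1.0788 = EUR 4,114.35
EUR 4,114.35 × 12.307 = SEK 50,635.34
Profit = SEK 50,635.34 − SEK 49,000.00

Profit: SEK 1,635.34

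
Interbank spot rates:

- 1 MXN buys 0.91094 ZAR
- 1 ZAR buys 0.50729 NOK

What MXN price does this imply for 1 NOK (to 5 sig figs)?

1 NOK ÷ 0.50729 = 1.97126 ZAR
1.97126 ZAR ÷ 0.91094 = 2.16398 MXN

NOK/MXN = 2.1640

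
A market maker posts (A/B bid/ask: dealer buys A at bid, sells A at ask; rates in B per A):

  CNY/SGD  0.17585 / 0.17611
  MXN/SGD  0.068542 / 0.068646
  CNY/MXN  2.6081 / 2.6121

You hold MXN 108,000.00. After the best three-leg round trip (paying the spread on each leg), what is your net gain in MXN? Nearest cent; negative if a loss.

Net profit: MXN 1,627.81

Best loop MXN → SGD → CNY → MXN:
MXN 108,000.00 × 0.068542 (sell MXN at bid) = SGD 7,402.54
SGD 7,402.54 ÷ 0.17611 (buy CNY at ask) = CNY 42,033.59
CNY 42,033.59 × 2.6081 (sell CNY at bid) = MXN 109,627.81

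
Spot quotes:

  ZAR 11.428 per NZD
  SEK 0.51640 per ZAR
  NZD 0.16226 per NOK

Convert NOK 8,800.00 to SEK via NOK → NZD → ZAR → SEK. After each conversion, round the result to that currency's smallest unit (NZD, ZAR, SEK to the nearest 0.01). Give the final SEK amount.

SEK 8,426.58

NOK 8,800.00 × 0.16226 = NZD 1,427.89
NZD 1,427.89 × 11.428 = ZAR 16,317.93
ZAR 16,317.93 × 0.51640 = SEK 8,426.58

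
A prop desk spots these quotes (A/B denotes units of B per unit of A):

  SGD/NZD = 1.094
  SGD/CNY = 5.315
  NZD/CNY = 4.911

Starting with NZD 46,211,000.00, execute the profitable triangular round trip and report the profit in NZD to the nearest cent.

Profitable loop is NZD → CNY → SGD → NZD:
NZD 46,211,000.00 × 4.911 = CNY 226,942,221.00
CNY 226,942,221.00 ÷ 5.315 = SGD 42,698,442.33
SGD 42,698,442.33 × 1.094 = NZD 46,712,095.91
Profit = NZD 46,712,095.91 − NZD 46,211,000.00

Profit: NZD 501,095.91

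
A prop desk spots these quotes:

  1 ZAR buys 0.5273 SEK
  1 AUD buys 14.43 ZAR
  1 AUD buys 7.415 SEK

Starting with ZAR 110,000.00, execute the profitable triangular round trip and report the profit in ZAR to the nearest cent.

Profit: ZAR 2,877.05

Profitable loop is ZAR → SEK → AUD → ZAR:
ZAR 110,000.00 × 0.5273 = SEK 58,003.00
SEK 58,003.00 ÷ 7.415 = AUD 7,822.39
AUD 7,822.39 × 14.43 = ZAR 112,877.05
Profit = ZAR 112,877.05 − ZAR 110,000.00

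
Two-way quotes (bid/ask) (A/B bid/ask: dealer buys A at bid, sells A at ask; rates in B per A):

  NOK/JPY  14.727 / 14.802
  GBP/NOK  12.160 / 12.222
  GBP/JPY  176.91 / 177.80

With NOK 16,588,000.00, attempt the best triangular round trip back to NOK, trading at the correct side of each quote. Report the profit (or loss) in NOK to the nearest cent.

Net profit: NOK 119,448.53

Best loop NOK → JPY → GBP → NOK:
NOK 16,588,000.00 × 14.727 (sell NOK at bid) = JPY 244,291,476
JPY 244,291,476 ÷ 177.80 (buy GBP at ask) = GBP 1,373,967.81
GBP 1,373,967.81 × 12.160 (sell GBP at bid) = NOK 16,707,448.53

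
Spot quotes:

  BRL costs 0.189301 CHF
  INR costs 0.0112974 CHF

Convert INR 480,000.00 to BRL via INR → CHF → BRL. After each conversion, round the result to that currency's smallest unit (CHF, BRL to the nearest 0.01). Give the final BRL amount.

BRL 28,646.18

INR 480,000.00 × 0.0112974 = CHF 5,422.75
CHF 5,422.75 ÷ 0.189301 = BRL 28,646.18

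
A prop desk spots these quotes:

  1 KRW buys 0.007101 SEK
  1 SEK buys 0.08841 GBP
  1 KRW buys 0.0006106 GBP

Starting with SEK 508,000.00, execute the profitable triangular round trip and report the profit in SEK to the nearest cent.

Profitable loop is SEK → GBP → KRW → SEK:
SEK 508,000.00 × 0.08841 = GBP 44,912.28
GBP 44,912.28 ÷ 0.0006106 = KRW 73,554,340
KRW 73,554,340 × 0.007101 = SEK 522,309.37
Profit = SEK 522,309.37 − SEK 508,000.00

Profit: SEK 14,309.37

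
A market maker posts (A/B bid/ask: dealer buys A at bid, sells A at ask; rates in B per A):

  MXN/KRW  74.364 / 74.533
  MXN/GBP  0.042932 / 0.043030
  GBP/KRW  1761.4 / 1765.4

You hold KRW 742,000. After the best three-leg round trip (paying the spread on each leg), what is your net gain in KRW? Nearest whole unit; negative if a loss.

Net profit: KRW 10,826

Best loop KRW → MXN → GBP → KRW:
KRW 742,000 ÷ 74.533 (buy MXN at ask) = MXN 9,955.32
MXN 9,955.32 × 0.042932 (sell MXN at bid) = GBP 427.40
GBP 427.40 × 1761.4 (sell GBP at bid) = KRW 752,826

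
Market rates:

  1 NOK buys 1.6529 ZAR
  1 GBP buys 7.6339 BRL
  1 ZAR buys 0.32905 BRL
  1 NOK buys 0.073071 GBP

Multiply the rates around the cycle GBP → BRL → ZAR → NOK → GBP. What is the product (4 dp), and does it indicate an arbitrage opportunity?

1.0256 (arbitrage exists)

Around GBP → BRL → ZAR → NOK → GBP: 1 × 7.6339 ÷ 0.32905 ÷ 1.6529 × 0.073071 = 1.025612
Product > 1; profitable direction is GBP → BRL → ZAR → NOK → GBP.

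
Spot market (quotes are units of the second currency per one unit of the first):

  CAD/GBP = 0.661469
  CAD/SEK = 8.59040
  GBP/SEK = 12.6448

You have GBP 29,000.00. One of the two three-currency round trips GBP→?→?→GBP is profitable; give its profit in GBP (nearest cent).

Profit: GBP 784.47

Profitable loop is GBP → CAD → SEK → GBP:
GBP 29,000.00 ÷ 0.661469 = CAD 43,841.81
CAD 43,841.81 × 8.59040 = SEK 376,618.71
SEK 376,618.71 ÷ 12.6448 = GBP 29,784.47
Profit = GBP 29,784.47 − GBP 29,000.00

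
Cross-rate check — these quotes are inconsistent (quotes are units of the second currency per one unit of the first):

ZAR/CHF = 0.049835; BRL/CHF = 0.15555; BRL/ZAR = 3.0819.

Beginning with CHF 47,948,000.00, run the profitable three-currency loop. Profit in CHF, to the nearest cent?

Profitable loop is CHF → ZAR → BRL → CHF:
CHF 47,948,000.00 ÷ 0.049835 = ZAR 962,135,045.65
ZAR 962,135,045.65 ÷ 3.0819 = BRL 312,188,924.25
BRL 312,188,924.25 × 0.15555 = CHF 48,560,987.17
Profit = CHF 48,560,987.17 − CHF 47,948,000.00

Profit: CHF 612,987.17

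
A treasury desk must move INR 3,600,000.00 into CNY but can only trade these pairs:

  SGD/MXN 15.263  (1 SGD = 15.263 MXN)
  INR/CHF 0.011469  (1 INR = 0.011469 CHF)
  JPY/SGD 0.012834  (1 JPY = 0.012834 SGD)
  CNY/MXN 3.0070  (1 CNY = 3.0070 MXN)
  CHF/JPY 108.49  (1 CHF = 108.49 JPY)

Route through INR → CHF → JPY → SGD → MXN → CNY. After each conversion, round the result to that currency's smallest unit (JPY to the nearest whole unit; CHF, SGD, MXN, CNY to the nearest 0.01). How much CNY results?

INR 3,600,000.00 × 0.011469 = CHF 41,288.40
CHF 41,288.40 × 108.49 = JPY 4,479,379
JPY 4,479,379 × 0.012834 = SGD 57,488.35
SGD 57,488.35 × 15.263 = MXN 877,444.69
MXN 877,444.69 ÷ 3.0070 = CNY 291,800.70

CNY 291,800.70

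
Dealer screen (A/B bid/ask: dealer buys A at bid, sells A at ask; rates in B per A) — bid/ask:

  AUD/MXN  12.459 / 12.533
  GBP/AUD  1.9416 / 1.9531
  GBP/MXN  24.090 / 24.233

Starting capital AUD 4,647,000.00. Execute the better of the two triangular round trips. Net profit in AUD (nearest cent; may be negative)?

Net result: AUD -8,170.19 (no profitable arbitrage after spreads)

Best loop AUD → MXN → GBP → AUD:
AUD 4,647,000.00 × 12.459 (sell AUD at bid) = MXN 57,896,973.00
MXN 57,896,973.00 ÷ 24.233 (buy GBP at ask) = GBP 2,389,178.93
GBP 2,389,178.93 × 1.9416 (sell GBP at bid) = AUD 4,638,829.81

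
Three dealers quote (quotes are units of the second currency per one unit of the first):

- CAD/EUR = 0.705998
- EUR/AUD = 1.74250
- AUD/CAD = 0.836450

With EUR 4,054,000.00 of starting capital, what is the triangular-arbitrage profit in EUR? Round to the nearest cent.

Profit: EUR 117,574.34

Profitable loop is EUR → AUD → CAD → EUR:
EUR 4,054,000.00 × 1.74250 = AUD 7,064,095.00
AUD 7,064,095.00 × 0.836450 = CAD 5,908,762.26
CAD 5,908,762.26 × 0.705998 = EUR 4,171,574.34
Profit = EUR 4,171,574.34 − EUR 4,054,000.00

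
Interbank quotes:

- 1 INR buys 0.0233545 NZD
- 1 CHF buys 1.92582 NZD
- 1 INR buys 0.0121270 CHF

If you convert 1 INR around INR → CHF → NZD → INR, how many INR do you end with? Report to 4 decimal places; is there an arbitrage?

Around INR → CHF → NZD → INR: 1 × 0.0121270 × 1.92582 ÷ 0.0233545 = 0.999997
Product ≈ 1 (deviation 0.000%, within rounding noise).

1.0000 (no arbitrage)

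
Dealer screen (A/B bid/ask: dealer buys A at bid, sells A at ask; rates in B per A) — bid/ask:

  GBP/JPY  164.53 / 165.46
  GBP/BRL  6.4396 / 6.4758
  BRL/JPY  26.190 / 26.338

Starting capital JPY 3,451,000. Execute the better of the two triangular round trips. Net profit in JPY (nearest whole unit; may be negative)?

Net profit: JPY 66,599

Best loop JPY → GBP → BRL → JPY:
JPY 3,451,000 ÷ 165.46 (buy GBP at ask) = GBP 20,857.00
GBP 20,857.00 × 6.4396 (sell GBP at bid) = BRL 134,310.77
BRL 134,310.77 × 26.190 (sell BRL at bid) = JPY 3,517,599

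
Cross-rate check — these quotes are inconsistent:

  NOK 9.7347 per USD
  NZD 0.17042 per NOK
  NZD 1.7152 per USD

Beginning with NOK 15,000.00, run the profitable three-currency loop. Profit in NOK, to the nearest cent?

Profitable loop is NOK → USD → NZD → NOK:
NOK 15,000.00 ÷ 9.7347 = USD 1,540.88
USD 1,540.88 × 1.7152 = NZD 2,642.92
NZD 2,642.92 ÷ 0.17042 = NOK 15,508.25
Profit = NOK 15,508.25 − NOK 15,000.00

Profit: NOK 508.25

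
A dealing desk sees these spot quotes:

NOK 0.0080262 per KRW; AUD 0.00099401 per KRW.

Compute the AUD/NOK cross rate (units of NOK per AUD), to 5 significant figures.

1 AUD ÷ 0.00099401 = 1006.03 KRW
1006.03 KRW × 0.0080262 = 8.07457 NOK

AUD/NOK = 8.0746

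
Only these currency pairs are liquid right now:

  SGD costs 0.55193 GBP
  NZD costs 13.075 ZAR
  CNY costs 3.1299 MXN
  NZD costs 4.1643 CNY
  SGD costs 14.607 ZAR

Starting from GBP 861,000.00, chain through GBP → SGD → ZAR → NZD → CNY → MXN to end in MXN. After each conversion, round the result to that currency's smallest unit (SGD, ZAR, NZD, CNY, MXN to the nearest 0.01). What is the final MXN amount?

GBP 861,000.00 ÷ 0.55193 = SGD 1,559,980.43
SGD 1,559,980.43 × 14.607 = ZAR 22,786,634.14
ZAR 22,786,634.14 ÷ 13.075 = NZD 1,742,763.61
NZD 1,742,763.61 × 4.1643 = CNY 7,257,390.50
CNY 7,257,390.50 × 3.1299 = MXN 22,714,906.53

MXN 22,714,906.53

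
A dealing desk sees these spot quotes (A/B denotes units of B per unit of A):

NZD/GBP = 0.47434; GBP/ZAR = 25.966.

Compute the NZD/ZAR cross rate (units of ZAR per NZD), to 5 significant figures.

1 NZD × 0.47434 = 0.47434 GBP
0.47434 GBP × 25.966 = 12.3167 ZAR

NZD/ZAR = 12.317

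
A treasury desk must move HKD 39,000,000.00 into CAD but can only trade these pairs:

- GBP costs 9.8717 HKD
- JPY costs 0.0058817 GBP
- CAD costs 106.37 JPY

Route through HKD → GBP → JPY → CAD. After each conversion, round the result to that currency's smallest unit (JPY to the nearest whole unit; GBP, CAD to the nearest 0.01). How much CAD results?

CAD 6,314,669.57

HKD 39,000,000.00 ÷ 9.8717 = GBP 3,950,687.32
GBP 3,950,687.32 ÷ 0.0058817 = JPY 671,691,402
JPY 671,691,402 ÷ 106.37 = CAD 6,314,669.57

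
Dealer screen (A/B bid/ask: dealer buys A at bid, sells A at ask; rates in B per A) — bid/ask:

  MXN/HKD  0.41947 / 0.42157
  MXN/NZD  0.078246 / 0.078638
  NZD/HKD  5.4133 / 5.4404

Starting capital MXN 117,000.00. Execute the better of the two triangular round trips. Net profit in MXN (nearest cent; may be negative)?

Best loop MXN → NZD → HKD → MXN:
MXN 117,000.00 × 0.078246 (sell MXN at bid) = NZD 9,154.78
NZD 9,154.78 × 5.4133 (sell NZD at bid) = HKD 49,557.58
HKD 49,557.58 ÷ 0.42157 (buy MXN at ask) = MXN 117,554.81

Net profit: MXN 554.81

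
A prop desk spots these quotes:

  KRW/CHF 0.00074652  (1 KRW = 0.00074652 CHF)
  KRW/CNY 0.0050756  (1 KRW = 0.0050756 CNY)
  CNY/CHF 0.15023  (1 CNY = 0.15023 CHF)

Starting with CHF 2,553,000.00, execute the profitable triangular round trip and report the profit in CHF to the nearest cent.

Profitable loop is CHF → KRW → CNY → CHF:
CHF 2,553,000.00 ÷ 0.00074652 = KRW 3,419,868,188
KRW 3,419,868,188 × 0.0050756 = CNY 17,357,882.98
CNY 17,357,882.98 × 0.15023 = CHF 2,607,674.76
Profit = CHF 2,607,674.76 − CHF 2,553,000.00

Profit: CHF 54,674.76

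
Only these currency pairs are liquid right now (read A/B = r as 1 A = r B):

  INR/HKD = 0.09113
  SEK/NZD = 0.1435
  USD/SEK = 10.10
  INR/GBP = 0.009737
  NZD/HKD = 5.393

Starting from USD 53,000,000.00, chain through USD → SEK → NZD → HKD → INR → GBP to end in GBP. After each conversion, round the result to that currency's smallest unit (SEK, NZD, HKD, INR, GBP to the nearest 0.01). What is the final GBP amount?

GBP 44,263,256.72

USD 53,000,000.00 × 10.10 = SEK 535,300,000.00
SEK 535,300,000.00 × 0.1435 = NZD 76,815,550.00
NZD 76,815,550.00 × 5.393 = HKD 414,266,261.15
HKD 414,266,261.15 ÷ 0.09113 = INR 4,545,882,378.47
INR 4,545,882,378.47 × 0.009737 = GBP 44,263,256.72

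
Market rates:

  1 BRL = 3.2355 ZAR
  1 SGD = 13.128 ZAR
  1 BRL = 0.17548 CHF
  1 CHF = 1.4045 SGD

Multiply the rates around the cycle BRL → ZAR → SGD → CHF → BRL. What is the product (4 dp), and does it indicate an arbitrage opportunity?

1.0000 (no arbitrage)

Around BRL → ZAR → SGD → CHF → BRL: 1 × 3.2355 ÷ 13.128 ÷ 1.4045 ÷ 0.17548 = 0.999985
Product ≈ 1 (deviation 0.002%, within rounding noise).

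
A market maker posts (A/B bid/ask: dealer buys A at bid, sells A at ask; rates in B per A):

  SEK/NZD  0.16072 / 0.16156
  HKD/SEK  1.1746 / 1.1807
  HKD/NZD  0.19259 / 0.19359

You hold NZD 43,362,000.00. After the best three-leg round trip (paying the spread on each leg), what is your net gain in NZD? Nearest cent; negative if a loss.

Best loop NZD → SEK → HKD → NZD:
NZD 43,362,000.00 ÷ 0.16156 (buy SEK at ask) = SEK 268,395,642.49
SEK 268,395,642.49 ÷ 1.1807 (buy HKD at ask) = HKD 227,319,084.01
HKD 227,319,084.01 × 0.19259 (sell HKD at bid) = NZD 43,779,382.39

Net profit: NZD 417,382.39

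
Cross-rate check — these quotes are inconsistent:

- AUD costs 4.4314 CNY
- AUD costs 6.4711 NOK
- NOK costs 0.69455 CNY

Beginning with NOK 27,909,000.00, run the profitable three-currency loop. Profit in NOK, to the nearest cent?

Profitable loop is NOK → CNY → AUD → NOK:
NOK 27,909,000.00 × 0.69455 = CNY 19,384,195.95
CNY 19,384,195.95 ÷ 4.4314 = AUD 4,374,282.61
AUD 4,374,282.61 × 6.4711 = NOK 28,306,420.19
Profit = NOK 28,306,420.19 − NOK 27,909,000.00

Profit: NOK 397,420.19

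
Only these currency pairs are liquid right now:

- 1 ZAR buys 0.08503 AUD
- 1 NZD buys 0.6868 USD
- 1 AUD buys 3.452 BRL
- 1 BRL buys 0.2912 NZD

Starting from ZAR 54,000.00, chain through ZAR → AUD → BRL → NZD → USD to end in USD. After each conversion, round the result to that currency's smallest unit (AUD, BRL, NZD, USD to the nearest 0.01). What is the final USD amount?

ZAR 54,000.00 × 0.08503 = AUD 4,591.62
AUD 4,591.62 × 3.452 = BRL 15,850.27
BRL 15,850.27 × 0.2912 = NZD 4,615.60
NZD 4,615.60 × 0.6868 = USD 3,169.99

USD 3,169.99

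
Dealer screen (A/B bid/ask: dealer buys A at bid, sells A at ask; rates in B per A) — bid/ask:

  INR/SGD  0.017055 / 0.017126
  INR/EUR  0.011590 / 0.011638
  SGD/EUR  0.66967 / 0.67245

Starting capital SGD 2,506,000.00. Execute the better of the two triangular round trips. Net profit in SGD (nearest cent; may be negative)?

Net profit: SGD 16,020.22

Best loop SGD → INR → EUR → SGD:
SGD 2,506,000.00 ÷ 0.017126 (buy INR at ask) = INR 146,327,221.77
INR 146,327,221.77 × 0.011590 (sell INR at bid) = EUR 1,695,932.50
EUR 1,695,932.50 ÷ 0.67245 (buy SGD at ask) = SGD 2,522,020.22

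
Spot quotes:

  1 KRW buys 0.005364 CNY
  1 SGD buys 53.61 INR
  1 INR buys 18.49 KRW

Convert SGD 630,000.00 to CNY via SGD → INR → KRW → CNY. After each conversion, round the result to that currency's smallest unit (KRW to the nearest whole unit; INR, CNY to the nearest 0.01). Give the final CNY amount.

CNY 3,349,747.23

SGD 630,000.00 × 53.61 = INR 33,774,300.00
INR 33,774,300.00 × 18.49 = KRW 624,486,807
KRW 624,486,807 × 0.005364 = CNY 3,349,747.23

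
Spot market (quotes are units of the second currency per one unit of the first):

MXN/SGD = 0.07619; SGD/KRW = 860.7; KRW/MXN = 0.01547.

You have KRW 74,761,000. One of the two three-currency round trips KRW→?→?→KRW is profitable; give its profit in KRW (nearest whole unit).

Profit: KRW 1,081,946

Profitable loop is KRW → MXN → SGD → KRW:
KRW 74,761,000 × 0.01547 = MXN 1,156,552.67
MXN 1,156,552.67 × 0.07619 = SGD 88,117.75
SGD 88,117.75 × 860.7 = KRW 75,842,946
Profit = KRW 75,842,946 − KRW 74,761,000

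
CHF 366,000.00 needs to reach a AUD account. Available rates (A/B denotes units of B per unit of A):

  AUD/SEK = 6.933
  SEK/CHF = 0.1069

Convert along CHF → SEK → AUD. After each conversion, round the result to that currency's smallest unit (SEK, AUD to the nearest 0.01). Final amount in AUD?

CHF 366,000.00 ÷ 0.1069 = SEK 3,423,760.52
SEK 3,423,760.52 ÷ 6.933 = AUD 493,835.36

AUD 493,835.36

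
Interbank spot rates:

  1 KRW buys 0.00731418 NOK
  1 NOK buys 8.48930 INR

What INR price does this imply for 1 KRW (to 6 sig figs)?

1 KRW × 0.00731418 = 0.00731418 NOK
0.00731418 NOK × 8.48930 = 0.0620923 INR

KRW/INR = 0.0620923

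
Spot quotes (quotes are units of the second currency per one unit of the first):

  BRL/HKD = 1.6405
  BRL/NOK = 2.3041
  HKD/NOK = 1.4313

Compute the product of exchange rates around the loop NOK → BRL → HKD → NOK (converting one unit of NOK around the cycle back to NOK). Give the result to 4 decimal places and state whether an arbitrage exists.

1.0191 (arbitrage exists)

Around NOK → BRL → HKD → NOK: 1 ÷ 2.3041 × 1.6405 × 1.4313 = 1.019074
Product > 1; profitable direction is NOK → BRL → HKD → NOK.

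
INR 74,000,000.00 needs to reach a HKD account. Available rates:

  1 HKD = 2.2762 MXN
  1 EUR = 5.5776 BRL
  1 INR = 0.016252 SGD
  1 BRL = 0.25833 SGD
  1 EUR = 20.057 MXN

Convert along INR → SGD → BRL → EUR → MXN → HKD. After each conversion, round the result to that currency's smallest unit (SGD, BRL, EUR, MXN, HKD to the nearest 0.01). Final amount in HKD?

HKD 7,354,817.13

INR 74,000,000.00 × 0.016252 = SGD 1,202,648.00
SGD 1,202,648.00 ÷ 0.25833 = BRL 4,655,471.68
BRL 4,655,471.68 ÷ 5.5776 = EUR 834,672.92
EUR 834,672.92 × 20.057 = MXN 16,741,034.76
MXN 16,741,034.76 ÷ 2.2762 = HKD 7,354,817.13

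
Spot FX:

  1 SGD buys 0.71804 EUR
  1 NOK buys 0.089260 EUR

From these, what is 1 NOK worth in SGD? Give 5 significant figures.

NOK/SGD = 0.12431

1 NOK × 0.089260 = 0.08926 EUR
0.08926 EUR ÷ 0.71804 = 0.124311 SGD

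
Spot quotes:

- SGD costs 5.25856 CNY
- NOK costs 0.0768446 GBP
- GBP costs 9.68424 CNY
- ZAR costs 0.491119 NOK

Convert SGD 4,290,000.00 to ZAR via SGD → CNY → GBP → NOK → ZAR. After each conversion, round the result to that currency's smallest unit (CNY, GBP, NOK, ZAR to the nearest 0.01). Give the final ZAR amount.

SGD 4,290,000.00 × 5.25856 = CNY 22,559,222.40
CNY 22,559,222.40 ÷ 9.68424 = GBP 2,329,477.83
GBP 2,329,477.83 ÷ 0.0768446 = NOK 30,314,138.27
NOK 30,314,138.27 ÷ 0.491119 = ZAR 61,724,629.41

ZAR 61,724,629.41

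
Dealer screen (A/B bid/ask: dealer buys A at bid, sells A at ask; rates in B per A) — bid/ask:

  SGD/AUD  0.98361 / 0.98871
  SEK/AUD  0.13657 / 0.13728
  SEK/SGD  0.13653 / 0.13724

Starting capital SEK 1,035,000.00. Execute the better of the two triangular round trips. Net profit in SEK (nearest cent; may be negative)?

Best loop SEK → AUD → SGD → SEK:
SEK 1,035,000.00 × 0.13657 (sell SEK at bid) = AUD 141,349.95
AUD 141,349.95 ÷ 0.98871 (buy SGD at ask) = SGD 142,964.01
SGD 142,964.01 ÷ 0.13724 (buy SEK at ask) = SEK 1,041,708.06

Net profit: SEK 6,708.06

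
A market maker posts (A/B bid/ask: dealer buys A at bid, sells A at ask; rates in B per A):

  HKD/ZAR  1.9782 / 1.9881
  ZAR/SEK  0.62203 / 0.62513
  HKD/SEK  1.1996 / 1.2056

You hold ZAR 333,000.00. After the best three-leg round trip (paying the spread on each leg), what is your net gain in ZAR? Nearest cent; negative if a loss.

Net profit: ZAR 6,877.58

Best loop ZAR → SEK → HKD → ZAR:
ZAR 333,000.00 × 0.62203 (sell ZAR at bid) = SEK 207,135.99
SEK 207,135.99 ÷ 1.2056 (buy HKD at ask) = HKD 171,811.54
HKD 171,811.54 × 1.9782 (sell HKD at bid) = ZAR 339,877.58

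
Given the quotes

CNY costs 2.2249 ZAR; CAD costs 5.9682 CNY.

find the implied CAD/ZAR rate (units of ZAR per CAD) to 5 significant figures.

CAD/ZAR = 13.279

1 CAD × 5.9682 = 5.9682 CNY
5.9682 CNY × 2.2249 = 13.2786 ZAR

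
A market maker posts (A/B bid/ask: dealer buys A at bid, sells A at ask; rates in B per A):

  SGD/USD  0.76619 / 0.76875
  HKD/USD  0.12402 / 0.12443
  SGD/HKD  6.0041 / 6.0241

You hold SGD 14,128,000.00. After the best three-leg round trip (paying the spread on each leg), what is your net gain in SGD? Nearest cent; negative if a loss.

Net profit: SGD 313,087.25

Best loop SGD → USD → HKD → SGD:
SGD 14,128,000.00 × 0.76619 (sell SGD at bid) = USD 10,824,732.32
USD 10,824,732.32 ÷ 0.12443 (buy HKD at ask) = HKD 86,994,553.72
HKD 86,994,553.72 ÷ 6.0241 (buy SGD at ask) = SGD 14,441,087.25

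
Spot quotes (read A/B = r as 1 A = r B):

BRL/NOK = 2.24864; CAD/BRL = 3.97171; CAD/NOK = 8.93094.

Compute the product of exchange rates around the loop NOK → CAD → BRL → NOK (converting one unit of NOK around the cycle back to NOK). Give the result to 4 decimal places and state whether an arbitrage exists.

1.0000 (no arbitrage)

Around NOK → CAD → BRL → NOK: 1 ÷ 8.93094 × 3.97171 × 2.24864 = 1.000001
Product ≈ 1 (deviation 0.000%, within rounding noise).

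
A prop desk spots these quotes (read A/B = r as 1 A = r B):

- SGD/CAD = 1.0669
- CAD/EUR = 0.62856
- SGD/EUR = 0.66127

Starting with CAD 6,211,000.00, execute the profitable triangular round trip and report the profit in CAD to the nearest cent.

Profitable loop is CAD → EUR → SGD → CAD:
CAD 6,211,000.00 × 0.62856 = EUR 3,903,986.16
EUR 3,903,986.16 ÷ 0.66127 = SGD 5,903,770.26
SGD 5,903,770.26 × 1.0669 = CAD 6,298,732.49
Profit = CAD 6,298,732.49 − CAD 6,211,000.00

Profit: CAD 87,732.49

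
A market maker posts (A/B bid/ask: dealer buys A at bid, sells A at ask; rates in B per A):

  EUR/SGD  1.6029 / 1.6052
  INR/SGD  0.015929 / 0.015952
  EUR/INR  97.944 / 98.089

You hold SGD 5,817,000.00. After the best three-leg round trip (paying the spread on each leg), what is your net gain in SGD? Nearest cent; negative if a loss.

Best loop SGD → INR → EUR → SGD:
SGD 5,817,000.00 ÷ 0.015952 (buy INR at ask) = INR 364,656,469.41
INR 364,656,469.41 ÷ 98.089 (buy EUR at ask) = EUR 3,717,608.19
EUR 3,717,608.19 × 1.6029 (sell EUR at bid) = SGD 5,958,954.16

Net profit: SGD 141,954.16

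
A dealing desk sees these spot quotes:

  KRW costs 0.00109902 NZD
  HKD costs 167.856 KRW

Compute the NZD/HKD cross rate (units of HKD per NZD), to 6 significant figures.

1 NZD ÷ 0.00109902 = 909.902 KRW
909.902 KRW ÷ 167.856 = 5.42073 HKD

NZD/HKD = 5.42073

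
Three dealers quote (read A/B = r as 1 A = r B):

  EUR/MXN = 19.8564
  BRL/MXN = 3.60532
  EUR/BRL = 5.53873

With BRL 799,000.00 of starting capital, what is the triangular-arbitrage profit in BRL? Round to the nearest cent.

Profit: BRL 4,526.64

Profitable loop is BRL → MXN → EUR → BRL:
BRL 799,000.00 × 3.60532 = MXN 2,880,650.68
MXN 2,880,650.68 ÷ 19.8564 = EUR 145,074.17
EUR 145,074.17 × 5.53873 = BRL 803,526.64
Profit = BRL 803,526.64 − BRL 799,000.00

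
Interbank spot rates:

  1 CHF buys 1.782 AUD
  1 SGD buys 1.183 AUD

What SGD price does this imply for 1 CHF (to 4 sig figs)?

CHF/SGD = 1.506

1 CHF × 1.782 = 1.782 AUD
1.782 AUD ÷ 1.183 = 1.50634 SGD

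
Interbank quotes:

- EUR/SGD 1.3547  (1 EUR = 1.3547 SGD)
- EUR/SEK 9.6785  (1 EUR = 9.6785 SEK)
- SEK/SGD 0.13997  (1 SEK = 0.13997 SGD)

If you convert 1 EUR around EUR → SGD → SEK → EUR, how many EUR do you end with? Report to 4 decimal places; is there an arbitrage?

1.0000 (no arbitrage)

Around EUR → SGD → SEK → EUR: 1 × 1.3547 ÷ 0.13997 ÷ 9.6785 = 1.000000
Product ≈ 1 (deviation 0.000%, within rounding noise).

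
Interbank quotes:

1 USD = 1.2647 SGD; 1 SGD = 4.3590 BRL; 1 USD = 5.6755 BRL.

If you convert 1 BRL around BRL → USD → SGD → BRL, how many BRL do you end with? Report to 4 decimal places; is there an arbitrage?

0.9713 (arbitrage exists)

Around BRL → USD → SGD → BRL: 1 ÷ 5.6755 × 1.2647 × 4.3590 = 0.971338
Product < 1; profitable direction is BRL → SGD → USD → BRL.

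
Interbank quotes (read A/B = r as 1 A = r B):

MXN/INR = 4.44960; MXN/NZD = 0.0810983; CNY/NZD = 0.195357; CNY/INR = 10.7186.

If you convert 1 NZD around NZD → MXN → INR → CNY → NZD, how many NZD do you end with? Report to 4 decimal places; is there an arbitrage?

1.0000 (no arbitrage)

Around NZD → MXN → INR → CNY → NZD: 1 ÷ 0.0810983 × 4.44960 ÷ 10.7186 × 0.195357 = 1.000000
Product ≈ 1 (deviation 0.000%, within rounding noise).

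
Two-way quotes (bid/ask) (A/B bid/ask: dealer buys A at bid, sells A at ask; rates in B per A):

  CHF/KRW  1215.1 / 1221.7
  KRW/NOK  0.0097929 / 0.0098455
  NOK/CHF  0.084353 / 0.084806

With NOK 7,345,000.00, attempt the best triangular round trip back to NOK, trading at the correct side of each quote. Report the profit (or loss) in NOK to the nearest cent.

Net profit: NOK 27,515.15

Best loop NOK → CHF → KRW → NOK:
NOK 7,345,000.00 × 0.084353 (sell NOK at bid) = CHF 619,572.79
CHF 619,572.79 × 1215.1 (sell CHF at bid) = KRW 752,842,891
KRW 752,842,891 × 0.0097929 (sell KRW at bid) = NOK 7,372,515.15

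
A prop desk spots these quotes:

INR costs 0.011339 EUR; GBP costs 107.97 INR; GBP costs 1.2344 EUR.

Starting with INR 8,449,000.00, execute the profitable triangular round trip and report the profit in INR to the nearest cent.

Profit: INR 69,896.98

Profitable loop is INR → GBP → EUR → INR:
INR 8,449,000.00 ÷ 107.97 = GBP 78,253.22
GBP 78,253.22 × 1.2344 = EUR 96,595.77
EUR 96,595.77 ÷ 0.011339 = INR 8,518,896.98
Profit = INR 8,518,896.98 − INR 8,449,000.00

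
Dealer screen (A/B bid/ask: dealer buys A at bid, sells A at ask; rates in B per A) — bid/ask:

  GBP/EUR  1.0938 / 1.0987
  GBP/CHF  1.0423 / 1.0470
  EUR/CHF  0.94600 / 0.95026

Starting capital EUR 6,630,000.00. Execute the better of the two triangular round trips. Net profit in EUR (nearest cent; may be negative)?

Best loop EUR → GBP → CHF → EUR:
EUR 6,630,000.00 ÷ 1.0987 (buy GBP at ask) = GBP 6,034,404.30
GBP 6,034,404.30 × 1.0423 (sell GBP at bid) = CHF 6,289,659.60
CHF 6,289,659.60 ÷ 0.95026 (buy EUR at ask) = EUR 6,618,882.83

Net result: EUR -11,117.17 (no profitable arbitrage after spreads)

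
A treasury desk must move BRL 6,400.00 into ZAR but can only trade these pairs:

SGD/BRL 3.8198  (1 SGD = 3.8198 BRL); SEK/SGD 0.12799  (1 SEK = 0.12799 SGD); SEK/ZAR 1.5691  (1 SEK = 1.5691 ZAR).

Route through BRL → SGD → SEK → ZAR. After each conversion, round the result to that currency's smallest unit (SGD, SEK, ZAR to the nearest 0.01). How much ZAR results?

ZAR 20,540.63

BRL 6,400.00 ÷ 3.8198 = SGD 1,675.48
SGD 1,675.48 ÷ 0.12799 = SEK 13,090.71
SEK 13,090.71 × 1.5691 = ZAR 20,540.63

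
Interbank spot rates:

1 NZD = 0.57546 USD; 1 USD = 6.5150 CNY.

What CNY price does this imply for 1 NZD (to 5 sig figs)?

1 NZD × 0.57546 = 0.57546 USD
0.57546 USD × 6.5150 = 3.74912 CNY

NZD/CNY = 3.7491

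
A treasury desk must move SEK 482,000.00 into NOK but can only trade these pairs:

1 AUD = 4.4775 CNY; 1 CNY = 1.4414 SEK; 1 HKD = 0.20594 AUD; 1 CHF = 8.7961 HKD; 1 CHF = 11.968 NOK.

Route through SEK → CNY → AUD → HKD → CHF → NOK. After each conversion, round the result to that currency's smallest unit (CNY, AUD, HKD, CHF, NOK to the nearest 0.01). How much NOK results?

NOK 493,421.01

SEK 482,000.00 ÷ 1.4414 = CNY 334,397.11
CNY 334,397.11 ÷ 4.4775 = AUD 74,683.89
AUD 74,683.89 ÷ 0.20594 = HKD 362,648.78
HKD 362,648.78 ÷ 8.7961 = CHF 41,228.36
CHF 41,228.36 × 11.968 = NOK 493,421.01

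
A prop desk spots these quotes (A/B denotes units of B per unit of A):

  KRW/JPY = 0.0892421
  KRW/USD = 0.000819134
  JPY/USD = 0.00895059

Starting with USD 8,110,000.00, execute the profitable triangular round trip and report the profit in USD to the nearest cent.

Profitable loop is USD → JPY → KRW → USD:
USD 8,110,000.00 ÷ 0.00895059 = JPY 906,085,521
JPY 906,085,521 ÷ 0.0892421 = KRW 10,153,117,426
KRW 10,153,117,426 × 0.000819134 = USD 8,316,763.69
Profit = USD 8,316,763.69 − USD 8,110,000.00

Profit: USD 206,763.69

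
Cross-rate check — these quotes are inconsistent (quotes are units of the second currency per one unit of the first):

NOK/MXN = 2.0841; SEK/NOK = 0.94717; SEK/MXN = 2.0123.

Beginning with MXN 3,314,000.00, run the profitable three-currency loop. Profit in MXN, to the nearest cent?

Profit: MXN 64,304.13

Profitable loop is MXN → NOK → SEK → MXN:
MXN 3,314,000.00 ÷ 2.0841 = NOK 1,590,134.83
NOK 1,590,134.83 ÷ 0.94717 = SEK 1,678,827.28
SEK 1,678,827.28 × 2.0123 = MXN 3,378,304.13
Profit = MXN 3,378,304.13 − MXN 3,314,000.00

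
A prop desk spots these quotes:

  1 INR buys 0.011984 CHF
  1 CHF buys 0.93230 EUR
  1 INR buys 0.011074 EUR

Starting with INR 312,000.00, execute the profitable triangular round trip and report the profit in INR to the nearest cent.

Profitable loop is INR → CHF → EUR → INR:
INR 312,000.00 × 0.011984 = CHF 3,739.01
CHF 3,739.01 × 0.93230 = EUR 3,485.88
EUR 3,485.88 ÷ 0.011074 = INR 314,780.31
Profit = INR 314,780.31 − INR 312,000.00

Profit: INR 2,780.31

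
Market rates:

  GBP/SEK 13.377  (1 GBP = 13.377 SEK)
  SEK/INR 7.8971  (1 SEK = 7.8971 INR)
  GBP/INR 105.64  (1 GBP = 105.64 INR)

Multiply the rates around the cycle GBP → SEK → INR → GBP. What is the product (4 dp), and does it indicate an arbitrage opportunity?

Around GBP → SEK → INR → GBP: 1 × 13.377 × 7.8971 ÷ 105.64 = 0.999995
Product ≈ 1 (deviation 0.000%, within rounding noise).

1.0000 (no arbitrage)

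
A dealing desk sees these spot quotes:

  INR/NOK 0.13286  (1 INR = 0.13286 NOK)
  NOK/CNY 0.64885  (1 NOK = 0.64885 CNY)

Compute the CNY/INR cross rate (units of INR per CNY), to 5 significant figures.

1 CNY ÷ 0.64885 = 1.54119 NOK
1.54119 NOK ÷ 0.13286 = 11.6001 INR

CNY/INR = 11.600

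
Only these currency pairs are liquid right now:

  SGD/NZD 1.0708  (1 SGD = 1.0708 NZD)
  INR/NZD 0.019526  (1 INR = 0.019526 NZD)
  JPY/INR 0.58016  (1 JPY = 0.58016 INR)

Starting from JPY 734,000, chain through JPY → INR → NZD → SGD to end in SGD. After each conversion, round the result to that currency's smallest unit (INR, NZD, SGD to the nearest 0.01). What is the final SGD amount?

SGD 7,765.13

JPY 734,000 × 0.58016 = INR 425,837.44
INR 425,837.44 × 0.019526 = NZD 8,314.90
NZD 8,314.90 ÷ 1.0708 = SGD 7,765.13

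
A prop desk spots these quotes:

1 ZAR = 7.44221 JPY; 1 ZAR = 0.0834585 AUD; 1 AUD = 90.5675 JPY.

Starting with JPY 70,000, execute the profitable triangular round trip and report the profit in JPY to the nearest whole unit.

Profitable loop is JPY → ZAR → AUD → JPY:
JPY 70,000 ÷ 7.44221 = ZAR 9,405.81
ZAR 9,405.81 × 0.0834585 = AUD 784.99
AUD 784.99 × 90.5675 = JPY 71,095
Profit = JPY 71,095 − JPY 70,000

Profit: JPY 1,095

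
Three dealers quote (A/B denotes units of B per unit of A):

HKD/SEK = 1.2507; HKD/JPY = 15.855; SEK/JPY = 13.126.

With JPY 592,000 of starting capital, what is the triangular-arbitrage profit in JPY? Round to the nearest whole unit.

Profitable loop is JPY → HKD → SEK → JPY:
JPY 592,000 ÷ 15.855 = HKD 37,338.38
HKD 37,338.38 × 1.2507 = SEK 46,699.11
SEK 46,699.11 × 13.126 = JPY 612,973
Profit = JPY 612,973 − JPY 592,000

Profit: JPY 20,973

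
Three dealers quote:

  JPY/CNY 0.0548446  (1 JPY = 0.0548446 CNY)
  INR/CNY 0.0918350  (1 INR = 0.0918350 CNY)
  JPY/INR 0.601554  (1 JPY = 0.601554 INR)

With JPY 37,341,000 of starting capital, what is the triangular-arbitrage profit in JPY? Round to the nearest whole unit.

Profit: JPY 271,736

Profitable loop is JPY → INR → CNY → JPY:
JPY 37,341,000 × 0.601554 = INR 22,462,627.91
INR 22,462,627.91 × 0.0918350 = CNY 2,062,855.43
CNY 2,062,855.43 ÷ 0.0548446 = JPY 37,612,736
Profit = JPY 37,612,736 − JPY 37,341,000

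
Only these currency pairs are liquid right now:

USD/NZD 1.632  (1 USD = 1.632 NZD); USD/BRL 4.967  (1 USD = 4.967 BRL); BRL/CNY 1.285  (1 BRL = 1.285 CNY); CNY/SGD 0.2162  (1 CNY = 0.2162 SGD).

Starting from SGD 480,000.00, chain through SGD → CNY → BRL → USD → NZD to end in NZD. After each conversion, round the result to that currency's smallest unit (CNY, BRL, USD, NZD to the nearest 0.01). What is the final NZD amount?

SGD 480,000.00 ÷ 0.2162 = CNY 2,220,166.51
CNY 2,220,166.51 ÷ 1.285 = BRL 1,727,756.04
BRL 1,727,756.04 ÷ 4.967 = USD 347,847.00
USD 347,847.00 × 1.632 = NZD 567,686.30

NZD 567,686.30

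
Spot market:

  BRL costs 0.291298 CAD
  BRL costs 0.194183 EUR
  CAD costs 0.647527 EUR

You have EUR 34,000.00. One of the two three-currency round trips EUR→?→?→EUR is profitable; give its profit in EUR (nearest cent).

Profit: EUR 1,002.15

Profitable loop is EUR → CAD → BRL → EUR:
EUR 34,000.00 ÷ 0.647527 = CAD 52,507.46
CAD 52,507.46 ÷ 0.291298 = BRL 180,253.43
BRL 180,253.43 × 0.194183 = EUR 35,002.15
Profit = EUR 35,002.15 − EUR 34,000.00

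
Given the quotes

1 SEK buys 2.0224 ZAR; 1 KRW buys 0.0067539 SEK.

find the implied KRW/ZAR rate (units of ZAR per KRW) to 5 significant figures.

1 KRW × 0.0067539 = 0.0067539 SEK
0.0067539 SEK × 2.0224 = 0.0136591 ZAR

KRW/ZAR = 0.013659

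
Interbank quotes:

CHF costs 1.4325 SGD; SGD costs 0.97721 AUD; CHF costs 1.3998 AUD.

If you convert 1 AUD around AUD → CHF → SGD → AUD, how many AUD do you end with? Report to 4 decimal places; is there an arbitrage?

1.0000 (no arbitrage)

Around AUD → CHF → SGD → AUD: 1 ÷ 1.3998 × 1.4325 × 0.97721 = 1.000038
Product ≈ 1 (deviation 0.004%, within rounding noise).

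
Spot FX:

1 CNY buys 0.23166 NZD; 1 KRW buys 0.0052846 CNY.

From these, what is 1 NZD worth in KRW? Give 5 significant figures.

1 NZD ÷ 0.23166 = 4.31667 CNY
4.31667 CNY ÷ 0.0052846 = 816.84 KRW

NZD/KRW = 816.84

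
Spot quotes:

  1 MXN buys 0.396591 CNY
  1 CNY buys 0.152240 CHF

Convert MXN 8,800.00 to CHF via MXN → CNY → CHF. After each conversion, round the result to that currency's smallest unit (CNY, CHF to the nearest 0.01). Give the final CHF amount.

MXN 8,800.00 × 0.396591 = CNY 3,490.00
CNY 3,490.00 × 0.152240 = CHF 531.32

CHF 531.32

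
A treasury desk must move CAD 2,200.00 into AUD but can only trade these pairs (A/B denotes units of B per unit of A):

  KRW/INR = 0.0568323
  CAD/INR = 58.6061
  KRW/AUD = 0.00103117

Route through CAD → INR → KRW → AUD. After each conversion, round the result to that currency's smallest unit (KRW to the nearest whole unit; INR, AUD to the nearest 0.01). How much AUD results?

AUD 2,339.38

CAD 2,200.00 × 58.6061 = INR 128,933.42
INR 128,933.42 ÷ 0.0568323 = KRW 2,268,664
KRW 2,268,664 × 0.00103117 = AUD 2,339.38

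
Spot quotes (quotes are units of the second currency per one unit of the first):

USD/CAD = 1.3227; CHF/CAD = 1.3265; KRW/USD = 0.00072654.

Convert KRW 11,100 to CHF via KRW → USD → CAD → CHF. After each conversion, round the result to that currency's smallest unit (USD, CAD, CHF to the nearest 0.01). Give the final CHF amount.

CHF 8.04

KRW 11,100 × 0.00072654 = USD 8.06
USD 8.06 × 1.3227 = CAD 10.66
CAD 10.66 ÷ 1.3265 = CHF 8.04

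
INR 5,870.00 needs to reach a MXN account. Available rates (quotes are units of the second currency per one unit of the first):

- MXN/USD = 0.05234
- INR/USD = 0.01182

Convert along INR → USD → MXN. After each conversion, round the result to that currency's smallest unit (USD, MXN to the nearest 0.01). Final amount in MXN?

MXN 1,325.56

INR 5,870.00 × 0.01182 = USD 69.38
USD 69.38 ÷ 0.05234 = MXN 1,325.56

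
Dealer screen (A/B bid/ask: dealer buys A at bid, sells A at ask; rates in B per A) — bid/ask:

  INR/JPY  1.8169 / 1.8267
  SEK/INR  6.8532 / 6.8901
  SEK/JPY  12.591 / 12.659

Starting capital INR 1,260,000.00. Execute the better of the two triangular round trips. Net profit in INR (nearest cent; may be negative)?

Best loop INR → SEK → JPY → INR:
INR 1,260,000.00 ÷ 6.8901 (buy SEK at ask) = SEK 182,871.08
SEK 182,871.08 × 12.591 (sell SEK at bid) = JPY 2,302,530
JPY 2,302,530 ÷ 1.8267 (buy INR at ask) = INR 1,260,485.97

Net profit: INR 485.97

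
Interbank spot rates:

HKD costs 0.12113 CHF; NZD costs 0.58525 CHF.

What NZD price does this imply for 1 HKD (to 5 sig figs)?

1 HKD × 0.12113 = 0.12113 CHF
0.12113 CHF ÷ 0.58525 = 0.206971 NZD

HKD/NZD = 0.20697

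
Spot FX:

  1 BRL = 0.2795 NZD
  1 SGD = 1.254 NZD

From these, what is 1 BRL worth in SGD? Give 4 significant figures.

1 BRL × 0.2795 = 0.2795 NZD
0.2795 NZD ÷ 1.254 = 0.222887 SGD

BRL/SGD = 0.2229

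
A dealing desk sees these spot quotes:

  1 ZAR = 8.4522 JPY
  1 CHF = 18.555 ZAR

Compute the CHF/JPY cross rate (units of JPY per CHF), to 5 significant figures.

1 CHF × 18.555 = 18.555 ZAR
18.555 ZAR × 8.4522 = 156.831 JPY

CHF/JPY = 156.83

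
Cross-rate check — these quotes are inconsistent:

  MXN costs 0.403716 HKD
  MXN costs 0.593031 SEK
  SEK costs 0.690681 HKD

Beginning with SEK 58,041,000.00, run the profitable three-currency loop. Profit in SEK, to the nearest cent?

Profit: SEK 845,240.73

Profitable loop is SEK → HKD → MXN → SEK:
SEK 58,041,000.00 × 0.690681 = HKD 40,087,815.92
HKD 40,087,815.92 ÷ 0.403716 = MXN 99,297,070.02
MXN 99,297,070.02 × 0.593031 = SEK 58,886,240.73
Profit = SEK 58,886,240.73 − SEK 58,041,000.00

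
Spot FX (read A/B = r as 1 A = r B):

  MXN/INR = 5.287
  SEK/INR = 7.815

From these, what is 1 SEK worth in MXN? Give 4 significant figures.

1 SEK × 7.815 = 7.815 INR
7.815 INR ÷ 5.287 = 1.47815 MXN

SEK/MXN = 1.478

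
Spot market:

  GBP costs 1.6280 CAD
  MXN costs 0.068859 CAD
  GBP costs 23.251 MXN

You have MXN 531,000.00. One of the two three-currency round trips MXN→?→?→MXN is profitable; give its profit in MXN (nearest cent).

Profit: MXN 8,941.33

Profitable loop is MXN → GBP → CAD → MXN:
MXN 531,000.00 ÷ 23.251 = GBP 22,837.73
GBP 22,837.73 × 1.6280 = CAD 37,179.82
CAD 37,179.82 ÷ 0.068859 = MXN 539,941.33
Profit = MXN 539,941.33 − MXN 531,000.00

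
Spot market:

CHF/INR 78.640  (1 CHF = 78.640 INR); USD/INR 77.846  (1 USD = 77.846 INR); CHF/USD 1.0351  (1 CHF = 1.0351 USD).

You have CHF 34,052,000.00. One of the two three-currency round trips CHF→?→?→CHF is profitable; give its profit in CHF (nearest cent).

Profitable loop is CHF → USD → INR → CHF:
CHF 34,052,000.00 × 1.0351 = USD 35,247,225.20
USD 35,247,225.20 × 77.846 = INR 2,743,855,492.92
INR 2,743,855,492.92 ÷ 78.640 = CHF 34,891,346.55
Profit = CHF 34,891,346.55 − CHF 34,052,000.00

Profit: CHF 839,346.55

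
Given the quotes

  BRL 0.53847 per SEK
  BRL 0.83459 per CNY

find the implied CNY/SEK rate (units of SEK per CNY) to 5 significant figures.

1 CNY × 0.83459 = 0.83459 BRL
0.83459 BRL ÷ 0.53847 = 1.54993 SEK

CNY/SEK = 1.5499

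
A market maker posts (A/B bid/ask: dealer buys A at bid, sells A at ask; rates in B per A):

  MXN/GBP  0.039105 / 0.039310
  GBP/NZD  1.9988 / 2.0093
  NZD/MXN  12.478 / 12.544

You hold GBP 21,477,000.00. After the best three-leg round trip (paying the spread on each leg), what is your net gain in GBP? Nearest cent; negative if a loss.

Best loop GBP → MXN → NZD → GBP:
GBP 21,477,000.00 ÷ 0.039310 (buy MXN at ask) = MXN 546,349,529.38
MXN 546,349,529.38 ÷ 12.544 (buy NZD at ask) = NZD 43,554,649.98
NZD 43,554,649.98 ÷ 2.0093 (buy GBP at ask) = GBP 21,676,529.13

Net profit: GBP 199,529.13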